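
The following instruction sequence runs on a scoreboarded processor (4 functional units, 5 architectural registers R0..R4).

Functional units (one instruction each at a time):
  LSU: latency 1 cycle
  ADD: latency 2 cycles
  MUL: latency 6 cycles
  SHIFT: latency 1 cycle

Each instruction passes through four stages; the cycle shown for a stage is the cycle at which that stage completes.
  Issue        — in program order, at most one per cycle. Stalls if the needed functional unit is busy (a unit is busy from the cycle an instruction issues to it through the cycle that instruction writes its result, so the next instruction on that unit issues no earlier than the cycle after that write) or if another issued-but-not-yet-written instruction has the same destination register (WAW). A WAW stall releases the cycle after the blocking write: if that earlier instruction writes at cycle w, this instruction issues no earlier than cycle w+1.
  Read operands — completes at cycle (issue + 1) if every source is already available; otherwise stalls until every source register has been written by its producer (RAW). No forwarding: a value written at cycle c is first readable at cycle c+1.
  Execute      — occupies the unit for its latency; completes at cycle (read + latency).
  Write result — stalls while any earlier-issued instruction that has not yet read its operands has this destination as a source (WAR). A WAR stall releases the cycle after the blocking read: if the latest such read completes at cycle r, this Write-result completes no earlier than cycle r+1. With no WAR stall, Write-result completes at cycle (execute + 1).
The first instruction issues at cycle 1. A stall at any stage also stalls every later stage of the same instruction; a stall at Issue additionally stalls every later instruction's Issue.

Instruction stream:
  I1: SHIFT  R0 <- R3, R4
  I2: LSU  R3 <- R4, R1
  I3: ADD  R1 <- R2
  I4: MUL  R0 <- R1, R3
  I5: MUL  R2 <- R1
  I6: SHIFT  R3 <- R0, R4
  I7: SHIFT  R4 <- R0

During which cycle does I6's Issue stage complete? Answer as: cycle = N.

cycle = 17

t=1  I1 dispatched to SHIFT
t=2  I1 operands ready; I2 dispatched to LSU
t=3  I1 complete; I2 operands ready; I3 dispatched to ADD
t=4  R0←I1; I2 complete; I3 operands ready
t=5  R3←I2; I4 dispatched to MUL
t=6  I3 complete
t=7  R1←I3
t=8  I4 operands ready
t=14  I4 complete
t=15  R0←I4
t=16  I5 dispatched to MUL
t=17  I5 operands ready; I6 dispatched to SHIFT
t=18  I6 operands ready
t=19  I6 complete
t=20  R3←I6
t=21  I7 dispatched to SHIFT
t=22  I7 operands ready
t=23  I5 complete; I7 complete
t=24  R2←I5; R4←I7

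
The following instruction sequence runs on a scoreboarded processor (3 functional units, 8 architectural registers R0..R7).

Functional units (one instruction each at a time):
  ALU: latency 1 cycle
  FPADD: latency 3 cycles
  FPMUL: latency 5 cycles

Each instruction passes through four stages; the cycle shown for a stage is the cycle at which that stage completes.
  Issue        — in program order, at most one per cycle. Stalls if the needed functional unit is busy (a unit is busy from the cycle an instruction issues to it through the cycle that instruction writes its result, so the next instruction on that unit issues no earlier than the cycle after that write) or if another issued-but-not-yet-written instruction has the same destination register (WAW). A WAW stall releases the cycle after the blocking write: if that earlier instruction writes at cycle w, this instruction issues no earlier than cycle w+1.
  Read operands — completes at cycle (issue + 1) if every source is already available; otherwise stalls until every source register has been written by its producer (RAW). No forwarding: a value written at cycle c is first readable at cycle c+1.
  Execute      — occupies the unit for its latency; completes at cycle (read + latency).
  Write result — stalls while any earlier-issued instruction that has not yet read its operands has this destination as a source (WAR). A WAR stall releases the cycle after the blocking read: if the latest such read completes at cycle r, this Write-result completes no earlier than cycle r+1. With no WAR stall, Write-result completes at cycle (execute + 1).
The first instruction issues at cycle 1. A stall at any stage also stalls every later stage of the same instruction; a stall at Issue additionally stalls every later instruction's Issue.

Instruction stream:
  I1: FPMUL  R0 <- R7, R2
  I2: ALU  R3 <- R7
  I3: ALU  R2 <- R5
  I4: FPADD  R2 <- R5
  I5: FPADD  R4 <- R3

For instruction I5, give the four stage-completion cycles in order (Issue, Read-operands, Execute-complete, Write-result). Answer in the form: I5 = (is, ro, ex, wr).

I5 = (16, 17, 20, 21)

I1: IS=1 RO=2 EX=7 WR=8
I2: IS=2 RO=3 EX=4 WR=5
I3: IS=6 RO=7 EX=8 WR=9  [struct: ALU busy until I2 writes@5]
I4: IS=10 RO=11 EX=14 WR=15  [WAW R2: wait I3 write@9]
I5: IS=16 RO=17 EX=20 WR=21  [struct: FPADD busy until I4 writes@15]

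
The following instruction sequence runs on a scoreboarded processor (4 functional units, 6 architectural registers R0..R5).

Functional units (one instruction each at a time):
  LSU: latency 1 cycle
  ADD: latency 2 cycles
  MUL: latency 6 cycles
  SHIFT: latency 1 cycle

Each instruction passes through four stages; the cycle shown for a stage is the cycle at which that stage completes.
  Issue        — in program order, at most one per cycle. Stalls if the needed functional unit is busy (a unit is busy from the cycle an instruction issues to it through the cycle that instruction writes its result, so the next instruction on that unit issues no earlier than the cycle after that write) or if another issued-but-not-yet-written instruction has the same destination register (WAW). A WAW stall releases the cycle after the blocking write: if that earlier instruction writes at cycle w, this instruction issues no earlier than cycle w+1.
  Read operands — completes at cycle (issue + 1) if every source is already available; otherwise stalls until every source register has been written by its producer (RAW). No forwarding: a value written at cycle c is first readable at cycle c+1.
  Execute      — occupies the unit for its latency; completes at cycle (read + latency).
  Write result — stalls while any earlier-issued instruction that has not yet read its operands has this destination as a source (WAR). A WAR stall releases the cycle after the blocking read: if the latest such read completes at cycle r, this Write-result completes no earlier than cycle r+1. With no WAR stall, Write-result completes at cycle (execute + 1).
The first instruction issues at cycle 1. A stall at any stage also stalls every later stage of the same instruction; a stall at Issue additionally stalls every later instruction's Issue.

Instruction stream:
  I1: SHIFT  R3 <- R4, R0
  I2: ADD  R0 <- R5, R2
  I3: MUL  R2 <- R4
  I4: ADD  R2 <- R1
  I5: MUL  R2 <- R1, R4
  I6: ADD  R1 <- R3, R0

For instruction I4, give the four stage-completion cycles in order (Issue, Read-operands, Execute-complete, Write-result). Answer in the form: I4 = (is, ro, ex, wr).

c1: I1→SHIFT
c2: I1 RO · I2→ADD
c3: I1 EX · I2 RO · I3→MUL
c4: I1 WR R3 · I3 RO
c5: I2 EX
c6: I2 WR R0
c10: I3 EX
c11: I3 WR R2
c12: I4→ADD
c13: I4 RO
c15: I4 EX
c16: I4 WR R2
c17: I5→MUL
c18: I5 RO · I6→ADD
c19: I6 RO
c21: I6 EX
c22: I6 WR R1
c24: I5 EX
c25: I5 WR R2

I4 = (12, 13, 15, 16)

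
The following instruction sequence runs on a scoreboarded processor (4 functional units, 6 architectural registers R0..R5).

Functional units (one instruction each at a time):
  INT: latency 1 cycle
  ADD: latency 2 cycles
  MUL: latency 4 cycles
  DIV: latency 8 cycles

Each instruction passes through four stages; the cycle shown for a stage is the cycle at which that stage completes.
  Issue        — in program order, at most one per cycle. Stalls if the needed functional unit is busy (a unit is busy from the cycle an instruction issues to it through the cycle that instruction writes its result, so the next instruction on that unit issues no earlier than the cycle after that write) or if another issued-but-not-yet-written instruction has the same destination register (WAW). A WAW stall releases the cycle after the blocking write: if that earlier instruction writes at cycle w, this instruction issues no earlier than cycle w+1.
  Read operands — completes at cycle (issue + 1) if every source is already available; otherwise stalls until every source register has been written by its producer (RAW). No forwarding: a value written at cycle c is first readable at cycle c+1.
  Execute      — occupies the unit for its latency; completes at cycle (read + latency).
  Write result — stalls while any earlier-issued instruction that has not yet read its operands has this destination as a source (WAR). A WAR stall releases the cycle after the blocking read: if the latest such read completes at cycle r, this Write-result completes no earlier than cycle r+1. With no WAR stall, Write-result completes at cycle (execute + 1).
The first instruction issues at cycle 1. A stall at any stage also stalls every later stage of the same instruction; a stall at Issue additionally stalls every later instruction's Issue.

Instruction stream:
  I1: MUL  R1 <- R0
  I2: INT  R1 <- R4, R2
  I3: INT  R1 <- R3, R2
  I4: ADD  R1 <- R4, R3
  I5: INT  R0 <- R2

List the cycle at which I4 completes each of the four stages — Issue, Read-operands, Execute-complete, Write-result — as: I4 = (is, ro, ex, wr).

I4 = (16, 17, 19, 20)

[I1] 1/2/6/7
[I2] 8/9/10/11  (WAW R1: wait I1 write@7)
[I3] 12/13/14/15  (struct: INT busy until I2 writes@11)
[I4] 16/17/19/20  (WAW R1: wait I3 write@15)
[I5] 17/18/19/20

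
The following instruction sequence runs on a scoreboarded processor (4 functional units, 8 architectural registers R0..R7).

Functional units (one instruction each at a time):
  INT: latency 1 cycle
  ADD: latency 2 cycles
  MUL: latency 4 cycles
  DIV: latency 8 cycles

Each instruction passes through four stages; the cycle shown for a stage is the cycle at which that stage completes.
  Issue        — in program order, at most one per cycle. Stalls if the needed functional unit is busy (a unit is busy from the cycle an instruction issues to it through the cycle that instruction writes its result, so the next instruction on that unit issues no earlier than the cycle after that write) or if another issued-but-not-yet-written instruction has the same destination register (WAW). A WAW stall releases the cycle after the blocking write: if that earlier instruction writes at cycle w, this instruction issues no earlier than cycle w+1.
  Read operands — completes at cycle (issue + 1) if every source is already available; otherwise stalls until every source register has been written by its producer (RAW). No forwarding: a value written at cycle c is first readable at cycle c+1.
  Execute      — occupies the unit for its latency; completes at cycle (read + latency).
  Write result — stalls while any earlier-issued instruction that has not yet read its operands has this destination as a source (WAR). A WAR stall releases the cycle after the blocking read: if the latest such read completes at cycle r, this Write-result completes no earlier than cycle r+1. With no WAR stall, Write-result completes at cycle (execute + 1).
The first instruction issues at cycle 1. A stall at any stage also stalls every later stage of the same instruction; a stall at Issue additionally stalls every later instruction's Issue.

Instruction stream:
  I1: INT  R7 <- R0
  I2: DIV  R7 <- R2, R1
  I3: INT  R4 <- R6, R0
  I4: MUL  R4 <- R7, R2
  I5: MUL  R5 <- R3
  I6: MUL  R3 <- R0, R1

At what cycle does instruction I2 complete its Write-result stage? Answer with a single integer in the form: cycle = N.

cycle = 15

cycle 1: I1→INT
cycle 2: I1 RO
cycle 3: I1 EX
cycle 4: I1 WR R7
cycle 5: I2→DIV
cycle 6: I2 RO; I3→INT
cycle 7: I3 RO
cycle 8: I3 EX
cycle 9: I3 WR R4
cycle 10: I4→MUL
cycle 14: I2 EX
cycle 15: I2 WR R7
cycle 16: I4 RO
cycle 20: I4 EX
cycle 21: I4 WR R4
cycle 22: I5→MUL
cycle 23: I5 RO
cycle 27: I5 EX
cycle 28: I5 WR R5
cycle 29: I6→MUL
cycle 30: I6 RO
cycle 34: I6 EX
cycle 35: I6 WR R3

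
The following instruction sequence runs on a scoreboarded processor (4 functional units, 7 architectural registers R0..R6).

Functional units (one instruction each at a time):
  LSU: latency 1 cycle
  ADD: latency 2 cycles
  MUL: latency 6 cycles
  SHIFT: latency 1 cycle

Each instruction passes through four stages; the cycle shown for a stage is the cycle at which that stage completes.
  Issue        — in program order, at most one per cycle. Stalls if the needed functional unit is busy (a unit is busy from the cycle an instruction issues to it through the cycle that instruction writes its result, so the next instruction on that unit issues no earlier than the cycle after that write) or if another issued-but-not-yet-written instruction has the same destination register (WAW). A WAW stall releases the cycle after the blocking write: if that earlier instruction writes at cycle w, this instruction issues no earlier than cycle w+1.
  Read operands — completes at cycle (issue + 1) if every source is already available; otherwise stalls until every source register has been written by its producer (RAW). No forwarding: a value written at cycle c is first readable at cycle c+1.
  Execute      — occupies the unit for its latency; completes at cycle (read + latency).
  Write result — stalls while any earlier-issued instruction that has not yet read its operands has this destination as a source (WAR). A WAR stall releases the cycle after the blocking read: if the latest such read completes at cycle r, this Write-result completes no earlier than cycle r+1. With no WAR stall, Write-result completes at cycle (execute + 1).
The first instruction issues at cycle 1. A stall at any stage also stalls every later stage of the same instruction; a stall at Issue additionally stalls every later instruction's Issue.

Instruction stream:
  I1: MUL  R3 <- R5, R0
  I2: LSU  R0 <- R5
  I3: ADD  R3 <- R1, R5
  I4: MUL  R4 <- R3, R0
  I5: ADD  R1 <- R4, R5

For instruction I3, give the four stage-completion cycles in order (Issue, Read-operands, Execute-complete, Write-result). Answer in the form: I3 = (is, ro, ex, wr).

c1: I1→MUL
c2: I1 RO, I2→LSU
c3: I2 RO
c4: I2 EX
c5: I2 WR R0
c8: I1 EX
c9: I1 WR R3
c10: I3→ADD
c11: I3 RO, I4→MUL
c13: I3 EX
c14: I3 WR R3
c15: I4 RO, I5→ADD
c21: I4 EX
c22: I4 WR R4
c23: I5 RO
c25: I5 EX
c26: I5 WR R1

I3 = (10, 11, 13, 14)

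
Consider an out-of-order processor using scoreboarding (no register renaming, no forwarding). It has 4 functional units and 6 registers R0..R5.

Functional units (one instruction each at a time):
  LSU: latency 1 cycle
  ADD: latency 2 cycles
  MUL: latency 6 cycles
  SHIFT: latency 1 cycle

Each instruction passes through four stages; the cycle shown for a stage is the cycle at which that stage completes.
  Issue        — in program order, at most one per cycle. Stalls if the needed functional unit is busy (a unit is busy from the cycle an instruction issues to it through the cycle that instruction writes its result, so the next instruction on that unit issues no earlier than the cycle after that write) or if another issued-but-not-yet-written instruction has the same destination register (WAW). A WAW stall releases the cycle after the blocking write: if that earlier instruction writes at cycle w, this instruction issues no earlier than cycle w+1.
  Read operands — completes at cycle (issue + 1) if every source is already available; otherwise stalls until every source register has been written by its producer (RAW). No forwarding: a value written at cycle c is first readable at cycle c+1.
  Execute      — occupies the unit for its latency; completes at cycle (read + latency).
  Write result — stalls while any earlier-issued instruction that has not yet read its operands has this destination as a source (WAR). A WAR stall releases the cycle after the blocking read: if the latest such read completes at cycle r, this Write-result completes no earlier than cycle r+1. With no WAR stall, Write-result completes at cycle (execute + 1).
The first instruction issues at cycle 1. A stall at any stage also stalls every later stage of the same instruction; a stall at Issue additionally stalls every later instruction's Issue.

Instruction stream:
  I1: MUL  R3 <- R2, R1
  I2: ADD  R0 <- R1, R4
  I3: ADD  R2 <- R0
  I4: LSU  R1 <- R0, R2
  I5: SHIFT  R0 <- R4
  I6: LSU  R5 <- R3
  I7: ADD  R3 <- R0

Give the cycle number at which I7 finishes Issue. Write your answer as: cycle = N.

I1 -> (1, 2, 8, 9)
I2 -> (2, 3, 5, 6)
I3 -> (7, 8, 10, 11)  // struct: ADD busy until I2 writes@6
I4 -> (8, 12, 13, 14)  // RAW R2: wait I3 write@11
I5 -> (9, 10, 11, 13)  // WAR R0: wait I4 read@12
I6 -> (15, 16, 17, 18)  // struct: LSU busy until I4 writes@14
I7 -> (16, 17, 19, 20)

cycle = 16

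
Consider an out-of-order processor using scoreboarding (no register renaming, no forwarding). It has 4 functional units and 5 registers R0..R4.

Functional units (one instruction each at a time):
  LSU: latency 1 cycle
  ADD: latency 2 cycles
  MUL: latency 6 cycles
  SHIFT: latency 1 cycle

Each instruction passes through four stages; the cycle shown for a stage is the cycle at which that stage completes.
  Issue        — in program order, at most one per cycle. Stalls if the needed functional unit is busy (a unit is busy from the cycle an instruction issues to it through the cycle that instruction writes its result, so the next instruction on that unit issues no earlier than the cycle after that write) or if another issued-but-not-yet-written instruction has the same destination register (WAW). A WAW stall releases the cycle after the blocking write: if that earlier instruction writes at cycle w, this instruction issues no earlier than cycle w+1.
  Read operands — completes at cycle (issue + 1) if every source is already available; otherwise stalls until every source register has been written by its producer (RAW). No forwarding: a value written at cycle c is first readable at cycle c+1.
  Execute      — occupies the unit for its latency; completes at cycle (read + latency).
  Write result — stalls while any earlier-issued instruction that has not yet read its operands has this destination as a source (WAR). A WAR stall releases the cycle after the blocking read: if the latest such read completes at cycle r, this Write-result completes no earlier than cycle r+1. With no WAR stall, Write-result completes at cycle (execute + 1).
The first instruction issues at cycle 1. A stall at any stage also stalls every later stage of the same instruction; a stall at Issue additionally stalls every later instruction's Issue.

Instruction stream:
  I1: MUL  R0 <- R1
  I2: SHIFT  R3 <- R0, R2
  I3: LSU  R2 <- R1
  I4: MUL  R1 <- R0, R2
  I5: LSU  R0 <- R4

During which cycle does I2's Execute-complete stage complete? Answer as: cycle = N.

t=1  I1 dispatched to MUL
t=2  I1 operands ready · I2 dispatched to SHIFT
t=3  I3 dispatched to LSU
t=4  I3 operands ready
t=5  I3 complete
t=8  I1 complete
t=9  R0←I1
t=10  I2 operands ready · I4 dispatched to MUL
t=11  I2 complete · R2←I3
t=12  R3←I2 · I4 operands ready · I5 dispatched to LSU
t=13  I5 operands ready
t=14  I5 complete
t=15  R0←I5
t=18  I4 complete
t=19  R1←I4

cycle = 11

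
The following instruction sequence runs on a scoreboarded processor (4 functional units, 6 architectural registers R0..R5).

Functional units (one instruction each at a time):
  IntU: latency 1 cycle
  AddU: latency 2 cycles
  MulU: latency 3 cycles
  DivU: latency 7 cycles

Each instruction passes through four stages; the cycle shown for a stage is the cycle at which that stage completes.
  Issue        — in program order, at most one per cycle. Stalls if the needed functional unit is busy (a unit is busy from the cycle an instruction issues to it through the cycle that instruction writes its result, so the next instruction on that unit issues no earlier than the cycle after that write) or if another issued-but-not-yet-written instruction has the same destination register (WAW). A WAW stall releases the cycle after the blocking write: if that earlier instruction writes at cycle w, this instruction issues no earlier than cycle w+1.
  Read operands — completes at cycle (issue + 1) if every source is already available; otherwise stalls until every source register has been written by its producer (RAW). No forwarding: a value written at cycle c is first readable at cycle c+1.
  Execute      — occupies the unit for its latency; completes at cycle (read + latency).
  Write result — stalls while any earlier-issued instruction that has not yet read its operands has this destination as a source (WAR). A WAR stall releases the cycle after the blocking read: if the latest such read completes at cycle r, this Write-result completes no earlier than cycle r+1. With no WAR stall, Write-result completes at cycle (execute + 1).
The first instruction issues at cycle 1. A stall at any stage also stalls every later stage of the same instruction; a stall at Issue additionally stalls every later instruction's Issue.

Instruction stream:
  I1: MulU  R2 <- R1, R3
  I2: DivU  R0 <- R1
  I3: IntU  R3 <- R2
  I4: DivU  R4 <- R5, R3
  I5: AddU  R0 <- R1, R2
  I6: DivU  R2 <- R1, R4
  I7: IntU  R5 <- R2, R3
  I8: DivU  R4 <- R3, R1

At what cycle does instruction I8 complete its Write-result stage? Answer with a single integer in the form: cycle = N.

t=1  I1 issues→MulU
t=2  I1 reads; I2 issues→DivU
t=3  I2 reads; I3 issues→IntU
t=5  I1 exec-done
t=6  I1 writes R2
t=7  I3 reads
t=8  I3 exec-done
t=9  I3 writes R3
t=10  I2 exec-done
t=11  I2 writes R0
t=12  I4 issues→DivU
t=13  I4 reads; I5 issues→AddU
t=14  I5 reads
t=16  I5 exec-done
t=17  I5 writes R0
t=20  I4 exec-done
t=21  I4 writes R4
t=22  I6 issues→DivU
t=23  I6 reads; I7 issues→IntU
t=30  I6 exec-done
t=31  I6 writes R2
t=32  I7 reads; I8 issues→DivU
t=33  I7 exec-done; I8 reads
t=34  I7 writes R5
t=40  I8 exec-done
t=41  I8 writes R4

cycle = 41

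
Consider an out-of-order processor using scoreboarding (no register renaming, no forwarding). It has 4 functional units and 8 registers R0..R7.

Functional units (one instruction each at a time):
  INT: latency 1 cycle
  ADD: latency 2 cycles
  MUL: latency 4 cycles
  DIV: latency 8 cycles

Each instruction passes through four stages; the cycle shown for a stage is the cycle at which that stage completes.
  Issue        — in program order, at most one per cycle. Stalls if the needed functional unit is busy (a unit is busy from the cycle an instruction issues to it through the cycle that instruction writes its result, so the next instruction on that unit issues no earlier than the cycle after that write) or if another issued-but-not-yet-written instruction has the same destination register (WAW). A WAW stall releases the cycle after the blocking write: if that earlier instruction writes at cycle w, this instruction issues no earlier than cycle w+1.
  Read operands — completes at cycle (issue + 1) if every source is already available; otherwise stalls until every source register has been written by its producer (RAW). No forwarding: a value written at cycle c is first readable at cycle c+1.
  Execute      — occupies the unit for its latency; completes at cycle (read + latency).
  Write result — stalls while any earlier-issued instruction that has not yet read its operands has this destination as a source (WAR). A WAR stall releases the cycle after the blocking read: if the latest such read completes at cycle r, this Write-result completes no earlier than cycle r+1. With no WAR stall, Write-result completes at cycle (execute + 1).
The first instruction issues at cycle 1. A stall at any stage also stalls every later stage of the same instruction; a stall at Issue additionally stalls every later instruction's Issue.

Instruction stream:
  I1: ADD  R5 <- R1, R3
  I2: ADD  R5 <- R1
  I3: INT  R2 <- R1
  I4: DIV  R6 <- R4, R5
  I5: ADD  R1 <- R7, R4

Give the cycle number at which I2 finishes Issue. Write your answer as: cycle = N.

cycle = 6

1) issue 1, read 2, done 4, write 5
2) issue 6, read 7, done 9, write 10  <struct: ADD busy until I1 writes@5>
3) issue 7, read 8, done 9, write 10
4) issue 8, read 11, done 19, write 20  <RAW R5: wait I2 write@10>
5) issue 11, read 12, done 14, write 15  <struct: ADD busy until I2 writes@10>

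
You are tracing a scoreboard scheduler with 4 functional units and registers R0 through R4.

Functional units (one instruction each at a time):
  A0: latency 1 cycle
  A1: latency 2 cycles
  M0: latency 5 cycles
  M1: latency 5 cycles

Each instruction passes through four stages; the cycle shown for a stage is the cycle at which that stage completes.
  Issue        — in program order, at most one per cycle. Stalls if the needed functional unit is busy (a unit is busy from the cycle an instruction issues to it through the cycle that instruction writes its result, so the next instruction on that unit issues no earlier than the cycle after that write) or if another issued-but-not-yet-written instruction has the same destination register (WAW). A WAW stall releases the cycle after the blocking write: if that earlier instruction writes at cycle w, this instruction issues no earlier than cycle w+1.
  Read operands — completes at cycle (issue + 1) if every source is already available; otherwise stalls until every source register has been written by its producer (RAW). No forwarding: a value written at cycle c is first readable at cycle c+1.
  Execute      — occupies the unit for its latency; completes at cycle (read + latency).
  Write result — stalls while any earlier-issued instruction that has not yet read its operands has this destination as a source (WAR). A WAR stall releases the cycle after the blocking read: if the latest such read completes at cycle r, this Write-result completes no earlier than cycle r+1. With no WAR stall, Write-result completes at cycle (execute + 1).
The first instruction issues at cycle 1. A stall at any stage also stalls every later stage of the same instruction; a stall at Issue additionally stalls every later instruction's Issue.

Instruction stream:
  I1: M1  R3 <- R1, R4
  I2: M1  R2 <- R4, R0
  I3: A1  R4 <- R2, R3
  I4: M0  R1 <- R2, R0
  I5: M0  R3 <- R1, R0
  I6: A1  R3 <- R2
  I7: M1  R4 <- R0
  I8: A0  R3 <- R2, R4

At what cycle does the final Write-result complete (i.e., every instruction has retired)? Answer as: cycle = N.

c1: I1 dispatched to M1
c2: I1 operands ready
c7: I1 complete
c8: R3←I1
c9: I2 dispatched to M1
c10: I2 operands ready; I3 dispatched to A1
c11: I4 dispatched to M0
c15: I2 complete
c16: R2←I2
c17: I3 operands ready; I4 operands ready
c19: I3 complete
c20: R4←I3
c22: I4 complete
c23: R1←I4
c24: I5 dispatched to M0
c25: I5 operands ready
c30: I5 complete
c31: R3←I5
c32: I6 dispatched to A1
c33: I6 operands ready; I7 dispatched to M1
c34: I7 operands ready
c35: I6 complete
c36: R3←I6
c37: I8 dispatched to A0
c39: I7 complete
c40: R4←I7
c41: I8 operands ready
c42: I8 complete
c43: R3←I8

cycle = 43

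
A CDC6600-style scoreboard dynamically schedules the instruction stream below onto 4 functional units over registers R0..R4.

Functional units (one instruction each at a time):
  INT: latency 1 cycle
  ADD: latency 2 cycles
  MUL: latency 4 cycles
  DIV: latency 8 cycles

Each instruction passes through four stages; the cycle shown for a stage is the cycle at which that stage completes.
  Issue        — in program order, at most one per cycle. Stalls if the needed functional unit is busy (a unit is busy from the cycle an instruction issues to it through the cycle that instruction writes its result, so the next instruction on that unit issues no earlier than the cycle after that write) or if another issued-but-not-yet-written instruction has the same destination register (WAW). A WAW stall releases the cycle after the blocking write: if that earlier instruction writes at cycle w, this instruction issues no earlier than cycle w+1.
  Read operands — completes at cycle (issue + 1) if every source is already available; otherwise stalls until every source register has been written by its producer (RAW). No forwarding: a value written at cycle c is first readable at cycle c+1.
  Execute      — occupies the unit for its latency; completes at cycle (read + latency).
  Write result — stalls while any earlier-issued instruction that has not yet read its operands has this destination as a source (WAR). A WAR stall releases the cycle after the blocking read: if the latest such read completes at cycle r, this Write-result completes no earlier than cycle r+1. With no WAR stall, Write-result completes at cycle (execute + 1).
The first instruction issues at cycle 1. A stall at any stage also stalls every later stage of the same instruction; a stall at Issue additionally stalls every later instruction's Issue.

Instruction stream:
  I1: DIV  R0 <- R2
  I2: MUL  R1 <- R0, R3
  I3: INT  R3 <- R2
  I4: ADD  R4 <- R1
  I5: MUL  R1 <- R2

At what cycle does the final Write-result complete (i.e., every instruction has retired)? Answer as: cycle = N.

[1] issue I1 (DIV)
[2] I1 read-ops, issue I2 (MUL)
[3] issue I3 (INT)
[4] I3 read-ops, issue I4 (ADD)
[5] I3 finished on INT
[10] I1 finished on DIV
[11] I1→R0
[12] I2 read-ops
[13] I3→R3
[16] I2 finished on MUL
[17] I2→R1
[18] I4 read-ops, issue I5 (MUL)
[19] I5 read-ops
[20] I4 finished on ADD
[21] I4→R4
[23] I5 finished on MUL
[24] I5→R1

cycle = 24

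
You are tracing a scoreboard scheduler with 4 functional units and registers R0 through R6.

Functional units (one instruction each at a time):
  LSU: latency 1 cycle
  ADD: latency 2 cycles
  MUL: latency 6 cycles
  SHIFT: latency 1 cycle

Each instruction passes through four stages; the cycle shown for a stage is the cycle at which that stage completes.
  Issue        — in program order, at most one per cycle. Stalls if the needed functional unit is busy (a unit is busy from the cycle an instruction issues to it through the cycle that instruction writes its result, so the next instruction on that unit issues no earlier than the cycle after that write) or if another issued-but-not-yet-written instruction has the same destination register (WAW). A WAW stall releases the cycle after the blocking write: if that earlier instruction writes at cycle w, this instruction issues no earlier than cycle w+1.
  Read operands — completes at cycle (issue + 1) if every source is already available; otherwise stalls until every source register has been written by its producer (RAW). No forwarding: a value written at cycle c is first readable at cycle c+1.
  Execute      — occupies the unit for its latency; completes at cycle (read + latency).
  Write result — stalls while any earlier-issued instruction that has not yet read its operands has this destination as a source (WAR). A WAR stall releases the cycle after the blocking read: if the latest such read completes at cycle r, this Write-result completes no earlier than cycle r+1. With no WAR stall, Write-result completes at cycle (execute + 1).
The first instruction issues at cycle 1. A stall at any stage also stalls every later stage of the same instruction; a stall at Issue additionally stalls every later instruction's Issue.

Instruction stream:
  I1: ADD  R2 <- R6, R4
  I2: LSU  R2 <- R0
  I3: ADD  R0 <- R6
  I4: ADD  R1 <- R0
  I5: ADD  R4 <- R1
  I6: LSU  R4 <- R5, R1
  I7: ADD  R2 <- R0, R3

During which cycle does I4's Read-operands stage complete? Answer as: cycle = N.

I1 -> (1, 2, 4, 5)
I2 -> (6, 7, 8, 9)  // WAW R2: wait I1 write@5
I3 -> (7, 8, 10, 11)
I4 -> (12, 13, 15, 16)  // struct: ADD busy until I3 writes@11
I5 -> (17, 18, 20, 21)  // struct: ADD busy until I4 writes@16
I6 -> (22, 23, 24, 25)  // WAW R4: wait I5 write@21
I7 -> (23, 24, 26, 27)

cycle = 13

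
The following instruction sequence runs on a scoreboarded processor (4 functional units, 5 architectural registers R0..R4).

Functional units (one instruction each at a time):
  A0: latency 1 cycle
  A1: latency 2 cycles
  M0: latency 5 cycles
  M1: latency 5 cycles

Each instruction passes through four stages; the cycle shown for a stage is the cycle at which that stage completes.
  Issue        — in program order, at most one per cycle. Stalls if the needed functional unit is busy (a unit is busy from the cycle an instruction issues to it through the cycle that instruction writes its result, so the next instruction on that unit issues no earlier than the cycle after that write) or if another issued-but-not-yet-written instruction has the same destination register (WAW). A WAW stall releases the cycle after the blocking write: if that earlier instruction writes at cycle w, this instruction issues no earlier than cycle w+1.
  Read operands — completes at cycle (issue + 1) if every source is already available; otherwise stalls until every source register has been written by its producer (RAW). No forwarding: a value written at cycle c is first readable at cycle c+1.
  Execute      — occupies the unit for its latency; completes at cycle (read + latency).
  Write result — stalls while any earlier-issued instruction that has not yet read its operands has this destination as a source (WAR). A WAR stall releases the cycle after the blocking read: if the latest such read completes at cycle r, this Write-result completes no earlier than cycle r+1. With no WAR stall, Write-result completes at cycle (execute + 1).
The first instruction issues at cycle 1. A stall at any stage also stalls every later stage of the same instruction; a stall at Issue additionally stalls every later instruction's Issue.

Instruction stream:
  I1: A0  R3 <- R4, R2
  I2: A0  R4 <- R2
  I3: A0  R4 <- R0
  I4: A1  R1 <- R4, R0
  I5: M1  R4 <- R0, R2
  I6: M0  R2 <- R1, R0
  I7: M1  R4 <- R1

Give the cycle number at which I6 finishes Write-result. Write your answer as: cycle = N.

1) issue 1, read 2, done 3, write 4
2) issue 5, read 6, done 7, write 8  <struct: A0 busy until I1 writes@4>
3) issue 9, read 10, done 11, write 12  <struct: A0 busy until I2 writes@8>
4) issue 10, read 13, done 15, write 16  <RAW R4: wait I3 write@12>
5) issue 13, read 14, done 19, write 20  <WAW R4: wait I3 write@12>
6) issue 14, read 17, done 22, write 23  <RAW R1: wait I4 write@16>
7) issue 21, read 22, done 27, write 28  <struct: M1 busy until I5 writes@20>

cycle = 23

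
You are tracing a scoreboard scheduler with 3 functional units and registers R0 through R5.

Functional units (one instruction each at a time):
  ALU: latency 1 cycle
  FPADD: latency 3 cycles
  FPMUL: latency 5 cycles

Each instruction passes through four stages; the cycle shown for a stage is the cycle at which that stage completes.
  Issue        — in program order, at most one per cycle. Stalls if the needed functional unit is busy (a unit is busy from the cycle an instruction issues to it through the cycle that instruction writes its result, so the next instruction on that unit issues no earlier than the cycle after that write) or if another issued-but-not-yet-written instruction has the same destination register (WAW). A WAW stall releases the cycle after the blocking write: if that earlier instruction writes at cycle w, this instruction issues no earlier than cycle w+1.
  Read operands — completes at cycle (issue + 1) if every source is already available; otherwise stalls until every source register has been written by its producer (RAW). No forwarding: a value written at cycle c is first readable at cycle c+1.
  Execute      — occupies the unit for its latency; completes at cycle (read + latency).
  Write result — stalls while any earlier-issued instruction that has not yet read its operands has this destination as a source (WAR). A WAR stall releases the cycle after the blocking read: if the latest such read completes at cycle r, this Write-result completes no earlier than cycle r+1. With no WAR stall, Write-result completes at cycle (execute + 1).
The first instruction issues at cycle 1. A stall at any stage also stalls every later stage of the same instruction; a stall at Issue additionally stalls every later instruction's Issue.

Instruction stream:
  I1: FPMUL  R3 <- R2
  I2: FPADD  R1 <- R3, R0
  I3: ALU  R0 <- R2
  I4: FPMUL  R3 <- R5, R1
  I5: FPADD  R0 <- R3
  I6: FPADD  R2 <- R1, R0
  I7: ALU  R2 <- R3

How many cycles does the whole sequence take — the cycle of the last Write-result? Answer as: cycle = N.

[1] I1 dispatched to FPMUL
[2] I1 operands ready · I2 dispatched to FPADD
[3] I3 dispatched to ALU
[4] I3 operands ready
[5] I3 complete
[7] I1 complete
[8] R3←I1
[9] I2 operands ready · I4 dispatched to FPMUL
[10] R0←I3
[12] I2 complete
[13] R1←I2
[14] I4 operands ready · I5 dispatched to FPADD
[19] I4 complete
[20] R3←I4
[21] I5 operands ready
[24] I5 complete
[25] R0←I5
[26] I6 dispatched to FPADD
[27] I6 operands ready
[30] I6 complete
[31] R2←I6
[32] I7 dispatched to ALU
[33] I7 operands ready
[34] I7 complete
[35] R2←I7

cycle = 35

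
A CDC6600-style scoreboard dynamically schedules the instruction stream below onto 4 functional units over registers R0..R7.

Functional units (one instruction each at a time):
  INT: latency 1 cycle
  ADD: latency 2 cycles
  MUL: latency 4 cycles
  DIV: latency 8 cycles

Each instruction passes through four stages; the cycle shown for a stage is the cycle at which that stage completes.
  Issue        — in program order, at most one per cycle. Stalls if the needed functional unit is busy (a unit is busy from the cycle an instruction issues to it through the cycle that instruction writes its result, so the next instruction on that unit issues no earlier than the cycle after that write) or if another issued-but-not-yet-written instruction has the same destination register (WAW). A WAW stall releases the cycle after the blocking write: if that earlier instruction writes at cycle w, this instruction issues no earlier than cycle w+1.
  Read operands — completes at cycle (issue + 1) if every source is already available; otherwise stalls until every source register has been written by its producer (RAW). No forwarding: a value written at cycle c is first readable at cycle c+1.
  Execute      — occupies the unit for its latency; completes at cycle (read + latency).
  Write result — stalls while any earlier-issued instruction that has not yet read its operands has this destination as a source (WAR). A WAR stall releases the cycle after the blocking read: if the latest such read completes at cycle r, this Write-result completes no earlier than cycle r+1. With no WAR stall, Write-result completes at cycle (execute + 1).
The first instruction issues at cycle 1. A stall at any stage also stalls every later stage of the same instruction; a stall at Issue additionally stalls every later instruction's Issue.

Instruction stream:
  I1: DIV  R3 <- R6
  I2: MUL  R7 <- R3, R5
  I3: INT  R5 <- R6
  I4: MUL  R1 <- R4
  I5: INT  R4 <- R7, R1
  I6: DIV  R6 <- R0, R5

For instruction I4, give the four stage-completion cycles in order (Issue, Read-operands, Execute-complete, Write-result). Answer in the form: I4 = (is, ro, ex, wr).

I4 = (18, 19, 23, 24)

[1] issue I1 (DIV)
[2] I1 read-ops | issue I2 (MUL)
[3] issue I3 (INT)
[4] I3 read-ops
[5] I3 finished on INT
[10] I1 finished on DIV
[11] I1→R3
[12] I2 read-ops
[13] I3→R5
[16] I2 finished on MUL
[17] I2→R7
[18] issue I4 (MUL)
[19] I4 read-ops | issue I5 (INT)
[20] issue I6 (DIV)
[21] I6 read-ops
[23] I4 finished on MUL
[24] I4→R1
[25] I5 read-ops
[26] I5 finished on INT
[27] I5→R4
[29] I6 finished on DIV
[30] I6→R6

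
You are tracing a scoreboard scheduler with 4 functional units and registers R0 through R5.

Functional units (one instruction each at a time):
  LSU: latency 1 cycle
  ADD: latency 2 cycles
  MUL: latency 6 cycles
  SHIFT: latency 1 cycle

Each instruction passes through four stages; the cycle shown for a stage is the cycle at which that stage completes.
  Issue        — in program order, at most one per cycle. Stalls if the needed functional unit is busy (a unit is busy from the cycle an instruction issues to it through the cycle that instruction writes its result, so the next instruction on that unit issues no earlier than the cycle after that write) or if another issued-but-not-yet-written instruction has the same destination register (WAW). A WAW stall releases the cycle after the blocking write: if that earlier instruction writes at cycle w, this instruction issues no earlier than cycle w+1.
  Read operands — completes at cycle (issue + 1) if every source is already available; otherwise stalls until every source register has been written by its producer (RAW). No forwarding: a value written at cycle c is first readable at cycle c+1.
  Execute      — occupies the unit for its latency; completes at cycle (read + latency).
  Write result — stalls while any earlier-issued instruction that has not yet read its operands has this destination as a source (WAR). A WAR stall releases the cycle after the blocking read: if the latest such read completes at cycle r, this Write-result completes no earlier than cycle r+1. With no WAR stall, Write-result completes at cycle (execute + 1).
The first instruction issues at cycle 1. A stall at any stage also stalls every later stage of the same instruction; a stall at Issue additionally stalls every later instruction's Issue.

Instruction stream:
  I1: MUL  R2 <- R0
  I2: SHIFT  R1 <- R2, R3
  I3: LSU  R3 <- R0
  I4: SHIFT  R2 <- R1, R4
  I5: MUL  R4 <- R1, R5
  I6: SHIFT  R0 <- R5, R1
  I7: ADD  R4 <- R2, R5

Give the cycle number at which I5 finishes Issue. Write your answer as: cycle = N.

cycle = 14

I1: IS=1 RO=2 EX=8 WR=9
I2: IS=2 RO=10 EX=11 WR=12  [RAW R2: wait I1 write@9]
I3: IS=3 RO=4 EX=5 WR=11  [WAR R3: wait I2 read@10]
I4: IS=13 RO=14 EX=15 WR=16  [struct: SHIFT busy until I2 writes@12]
I5: IS=14 RO=15 EX=21 WR=22
I6: IS=17 RO=18 EX=19 WR=20  [struct: SHIFT busy until I4 writes@16]
I7: IS=23 RO=24 EX=26 WR=27  [WAW R4: wait I5 write@22]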